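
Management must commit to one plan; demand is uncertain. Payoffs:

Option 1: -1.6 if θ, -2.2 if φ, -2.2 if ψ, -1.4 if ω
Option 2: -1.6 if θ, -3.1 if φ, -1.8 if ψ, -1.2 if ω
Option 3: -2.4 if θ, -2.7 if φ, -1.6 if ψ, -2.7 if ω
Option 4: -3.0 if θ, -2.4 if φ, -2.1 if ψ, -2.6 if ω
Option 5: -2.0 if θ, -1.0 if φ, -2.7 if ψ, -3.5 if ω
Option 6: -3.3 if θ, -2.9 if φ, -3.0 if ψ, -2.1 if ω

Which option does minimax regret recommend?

Option 1

Column bests: θ=-1.6, φ=-1.0, ψ=-1.6, ω=-1.2.
Option 1 regrets: 0.0, 1.2, 0.6, 0.2 → max 1.2
Option 2 regrets: 0.0, 2.1, 0.2, 0.0 → max 2.1
Option 3 regrets: 0.8, 1.7, 0.0, 1.5 → max 1.7
Option 4 regrets: 1.4, 1.4, 0.5, 1.4 → max 1.4
Option 5 regrets: 0.4, 0.0, 1.1, 2.3 → max 2.3
Option 6 regrets: 1.7, 1.9, 1.4, 0.9 → max 1.9
Smallest max regret = 1.2 → Option 1.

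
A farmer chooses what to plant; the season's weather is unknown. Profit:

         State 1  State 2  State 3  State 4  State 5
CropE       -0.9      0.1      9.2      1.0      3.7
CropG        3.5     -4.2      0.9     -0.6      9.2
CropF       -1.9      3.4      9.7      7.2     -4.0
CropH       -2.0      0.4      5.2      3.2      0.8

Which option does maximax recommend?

CropF

Row maxima: CropE=9.2, CropG=9.2, CropF=9.7, CropH=5.2
Best best-case = 9.7 → CropF.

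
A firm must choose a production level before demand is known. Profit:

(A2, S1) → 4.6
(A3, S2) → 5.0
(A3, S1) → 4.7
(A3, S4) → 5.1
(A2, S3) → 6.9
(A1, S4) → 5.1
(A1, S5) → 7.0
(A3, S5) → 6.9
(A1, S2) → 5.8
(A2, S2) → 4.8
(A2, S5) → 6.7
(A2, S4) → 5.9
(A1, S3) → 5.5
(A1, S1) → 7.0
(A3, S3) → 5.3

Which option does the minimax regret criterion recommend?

Column bests: S1=7.0, S2=5.8, S3=6.9, S4=5.9, S5=7.0.
A1 regrets: 0.0, 0.0, 1.4, 0.8, 0.0 → max 1.4
A2 regrets: 2.4, 1.0, 0.0, 0.0, 0.3 → max 2.4
A3 regrets: 2.3, 0.8, 1.6, 0.8, 0.1 → max 2.3
Smallest max regret = 1.4 → A1.

A1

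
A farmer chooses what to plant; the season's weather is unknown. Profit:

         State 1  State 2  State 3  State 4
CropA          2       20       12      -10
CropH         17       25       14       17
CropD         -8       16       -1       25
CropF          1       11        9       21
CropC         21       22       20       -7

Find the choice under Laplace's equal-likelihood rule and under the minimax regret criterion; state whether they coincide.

Row averages: CropA=6, CropH=18.25, CropD=8, CropF=10.5, CropC=14
Highest average = 18.25 → CropH.
Column bests: State 1=21, State 2=25, State 3=20, State 4=25.
CropA regrets: 19, 5, 8, 35 → max 35
CropH regrets: 4, 0, 6, 8 → max 8
CropD regrets: 29, 9, 21, 0 → max 29
CropF regrets: 20, 14, 11, 4 → max 20
CropC regrets: 0, 3, 0, 32 → max 32
Smallest max regret = 8 → CropH.

laplace → CropH; minimax regret → CropH (agree)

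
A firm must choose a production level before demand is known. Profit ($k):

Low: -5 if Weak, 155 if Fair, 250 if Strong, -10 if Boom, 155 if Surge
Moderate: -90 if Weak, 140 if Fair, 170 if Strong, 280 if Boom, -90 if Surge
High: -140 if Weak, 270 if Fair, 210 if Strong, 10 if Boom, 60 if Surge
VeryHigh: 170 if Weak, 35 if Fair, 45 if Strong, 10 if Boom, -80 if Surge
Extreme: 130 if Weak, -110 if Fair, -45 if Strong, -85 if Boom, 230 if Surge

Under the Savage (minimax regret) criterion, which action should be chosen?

Low

Column bests: Weak=170, Fair=270, Strong=250, Boom=280, Surge=230.
Low regrets: 175, 115, 0, 290, 75 → max 290
Moderate regrets: 260, 130, 80, 0, 320 → max 320
High regrets: 310, 0, 40, 270, 170 → max 310
VeryHigh regrets: 0, 235, 205, 270, 310 → max 310
Extreme regrets: 40, 380, 295, 365, 0 → max 380
Smallest max regret = 290 → Low.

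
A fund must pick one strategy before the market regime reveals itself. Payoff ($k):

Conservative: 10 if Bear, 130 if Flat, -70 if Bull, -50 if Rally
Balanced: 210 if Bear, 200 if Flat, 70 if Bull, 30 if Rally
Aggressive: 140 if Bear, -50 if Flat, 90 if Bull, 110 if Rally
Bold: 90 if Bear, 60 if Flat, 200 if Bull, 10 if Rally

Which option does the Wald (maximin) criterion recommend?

Row minima: Conservative=-70, Balanced=30, Aggressive=-50, Bold=10
Best worst-case = 30 → Balanced.

Balanced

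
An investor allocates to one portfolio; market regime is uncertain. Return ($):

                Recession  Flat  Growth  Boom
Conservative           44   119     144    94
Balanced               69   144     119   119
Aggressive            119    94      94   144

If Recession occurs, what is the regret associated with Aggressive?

0

Best payoff under Recession is 119.
Regret = 119 − 119 = 0.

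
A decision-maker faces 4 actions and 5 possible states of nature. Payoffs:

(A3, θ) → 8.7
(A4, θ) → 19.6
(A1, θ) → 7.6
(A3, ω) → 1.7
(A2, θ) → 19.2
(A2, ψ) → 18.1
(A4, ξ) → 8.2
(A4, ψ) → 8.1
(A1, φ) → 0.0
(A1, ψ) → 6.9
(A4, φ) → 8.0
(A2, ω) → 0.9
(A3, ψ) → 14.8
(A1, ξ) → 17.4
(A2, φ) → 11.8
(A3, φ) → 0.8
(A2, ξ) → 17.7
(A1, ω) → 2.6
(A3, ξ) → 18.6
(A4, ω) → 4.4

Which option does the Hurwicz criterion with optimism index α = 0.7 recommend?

A4

A1: 0.7·17.4 + 0.3·0.0 = 12.18
A2: 0.7·19.2 + 0.3·0.9 = 13.71
A3: 0.7·18.6 + 0.3·0.8 = 13.26
A4: 0.7·19.6 + 0.3·4.4 = 15.04
Highest Hurwicz score = 15.04 → A4.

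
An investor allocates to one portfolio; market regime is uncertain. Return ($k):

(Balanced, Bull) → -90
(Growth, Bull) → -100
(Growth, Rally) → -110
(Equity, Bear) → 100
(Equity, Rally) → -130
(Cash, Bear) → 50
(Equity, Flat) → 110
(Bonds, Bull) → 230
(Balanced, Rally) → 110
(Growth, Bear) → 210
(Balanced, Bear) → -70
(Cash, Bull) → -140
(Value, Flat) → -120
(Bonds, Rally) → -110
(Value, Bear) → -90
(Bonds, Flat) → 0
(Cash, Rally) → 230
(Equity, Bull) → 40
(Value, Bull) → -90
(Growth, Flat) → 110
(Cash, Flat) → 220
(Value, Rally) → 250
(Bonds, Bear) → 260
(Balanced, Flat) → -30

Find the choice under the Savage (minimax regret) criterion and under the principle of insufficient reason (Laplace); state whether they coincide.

minimax regret → Balanced; laplace → Bonds (disagree)

Column bests: Bear=260, Flat=220, Bull=230, Rally=250.
Growth regrets: 50, 110, 330, 360 → max 360
Equity regrets: 160, 110, 190, 380 → max 380
Balanced regrets: 330, 250, 320, 140 → max 330
Value regrets: 350, 340, 320, 0 → max 350
Cash regrets: 210, 0, 370, 20 → max 370
Bonds regrets: 0, 220, 0, 360 → max 360
Smallest max regret = 330 → Balanced.
Row averages: Growth=27.5, Equity=30, Balanced=-20, Value=-12.5, Cash=90, Bonds=95
Highest average = 95 → Bonds.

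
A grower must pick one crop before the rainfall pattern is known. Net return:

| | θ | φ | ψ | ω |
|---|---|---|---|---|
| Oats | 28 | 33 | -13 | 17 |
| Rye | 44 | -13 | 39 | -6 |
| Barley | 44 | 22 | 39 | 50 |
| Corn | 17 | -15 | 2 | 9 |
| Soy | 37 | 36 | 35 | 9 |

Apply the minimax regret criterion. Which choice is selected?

Barley

Column bests: θ=44, φ=36, ψ=39, ω=50.
Oats regrets: 16, 3, 52, 33 → max 52
Rye regrets: 0, 49, 0, 56 → max 56
Barley regrets: 0, 14, 0, 0 → max 14
Corn regrets: 27, 51, 37, 41 → max 51
Soy regrets: 7, 0, 4, 41 → max 41
Smallest max regret = 14 → Barley.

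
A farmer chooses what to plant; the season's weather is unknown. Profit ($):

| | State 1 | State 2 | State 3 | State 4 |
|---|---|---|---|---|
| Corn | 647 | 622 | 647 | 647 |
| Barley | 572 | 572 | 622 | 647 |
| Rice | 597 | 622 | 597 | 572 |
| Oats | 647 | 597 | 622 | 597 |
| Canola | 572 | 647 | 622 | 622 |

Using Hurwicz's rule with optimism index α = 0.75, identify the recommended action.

Corn: 0.75·647 + 0.25·622 = 640.75
Barley: 0.75·647 + 0.25·572 = 628.25
Rice: 0.75·622 + 0.25·572 = 609.5
Oats: 0.75·647 + 0.25·597 = 634.5
Canola: 0.75·647 + 0.25·572 = 628.25
Highest Hurwicz score = 640.75 → Corn.

Corn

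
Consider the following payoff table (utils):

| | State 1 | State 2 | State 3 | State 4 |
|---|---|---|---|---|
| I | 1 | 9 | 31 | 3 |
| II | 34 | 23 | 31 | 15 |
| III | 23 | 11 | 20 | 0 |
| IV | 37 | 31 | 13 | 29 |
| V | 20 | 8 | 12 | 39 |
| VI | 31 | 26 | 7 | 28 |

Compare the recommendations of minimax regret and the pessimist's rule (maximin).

Column bests: State 1=37, State 2=31, State 3=31, State 4=39.
I regrets: 36, 22, 0, 36 → max 36
II regrets: 3, 8, 0, 24 → max 24
III regrets: 14, 20, 11, 39 → max 39
IV regrets: 0, 0, 18, 10 → max 18
V regrets: 17, 23, 19, 0 → max 23
VI regrets: 6, 5, 24, 11 → max 24
Smallest max regret = 18 → IV.
Row minima: I=1, II=15, III=0, IV=13, V=8, VI=7
Best worst-case = 15 → II.

minimax regret → IV; maximin → II (disagree)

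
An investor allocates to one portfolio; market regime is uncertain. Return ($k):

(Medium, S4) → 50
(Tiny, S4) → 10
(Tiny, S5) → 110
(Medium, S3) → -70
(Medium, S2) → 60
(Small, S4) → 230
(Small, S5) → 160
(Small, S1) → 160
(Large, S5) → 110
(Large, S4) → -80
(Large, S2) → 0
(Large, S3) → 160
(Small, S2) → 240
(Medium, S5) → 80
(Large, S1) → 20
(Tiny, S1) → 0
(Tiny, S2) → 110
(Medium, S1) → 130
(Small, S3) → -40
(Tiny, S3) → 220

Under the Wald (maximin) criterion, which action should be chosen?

Tiny

Row minima: Tiny=0, Small=-40, Medium=-70, Large=-80
Best worst-case = 0 → Tiny.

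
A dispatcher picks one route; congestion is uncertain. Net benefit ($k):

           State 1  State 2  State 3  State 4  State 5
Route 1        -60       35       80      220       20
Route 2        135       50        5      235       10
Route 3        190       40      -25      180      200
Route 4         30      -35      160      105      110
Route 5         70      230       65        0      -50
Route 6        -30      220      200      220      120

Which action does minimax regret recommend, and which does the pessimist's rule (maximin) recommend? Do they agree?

minimax regret → Route 2; maximin → Route 2 (agree)

Column bests: State 1=190, State 2=230, State 3=200, State 4=235, State 5=200.
Route 1 regrets: 250, 195, 120, 15, 180 → max 250
Route 2 regrets: 55, 180, 195, 0, 190 → max 195
Route 3 regrets: 0, 190, 225, 55, 0 → max 225
Route 4 regrets: 160, 265, 40, 130, 90 → max 265
Route 5 regrets: 120, 0, 135, 235, 250 → max 250
Route 6 regrets: 220, 10, 0, 15, 80 → max 220
Smallest max regret = 195 → Route 2.
Row minima: Route 1=-60, Route 2=5, Route 3=-25, Route 4=-35, Route 5=-50, Route 6=-30
Best worst-case = 5 → Route 2.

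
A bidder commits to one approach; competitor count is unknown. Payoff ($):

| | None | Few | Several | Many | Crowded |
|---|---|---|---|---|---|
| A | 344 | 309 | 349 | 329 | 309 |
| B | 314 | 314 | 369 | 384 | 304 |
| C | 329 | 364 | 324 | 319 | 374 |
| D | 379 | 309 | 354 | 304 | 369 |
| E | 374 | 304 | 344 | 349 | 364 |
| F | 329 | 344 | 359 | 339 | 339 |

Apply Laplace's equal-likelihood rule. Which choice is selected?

E

Row averages: A=328, B=337, C=342, D=343, E=347, F=342
Highest average = 347 → E.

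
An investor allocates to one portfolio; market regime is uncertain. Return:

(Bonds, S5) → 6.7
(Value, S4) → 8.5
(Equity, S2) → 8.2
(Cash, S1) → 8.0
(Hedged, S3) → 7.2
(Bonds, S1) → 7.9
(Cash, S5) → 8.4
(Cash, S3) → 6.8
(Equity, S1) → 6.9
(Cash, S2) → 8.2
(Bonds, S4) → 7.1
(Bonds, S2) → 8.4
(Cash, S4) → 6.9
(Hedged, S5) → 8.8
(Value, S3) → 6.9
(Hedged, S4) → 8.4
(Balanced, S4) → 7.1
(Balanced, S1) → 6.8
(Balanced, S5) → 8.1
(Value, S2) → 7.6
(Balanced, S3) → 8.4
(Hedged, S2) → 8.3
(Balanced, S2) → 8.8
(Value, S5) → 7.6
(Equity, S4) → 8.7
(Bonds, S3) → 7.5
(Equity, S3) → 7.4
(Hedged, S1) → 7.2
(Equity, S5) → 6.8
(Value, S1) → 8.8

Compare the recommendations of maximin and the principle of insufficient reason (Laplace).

Row minima: Bonds=6.7, Equity=6.8, Hedged=7.2, Value=6.9, Cash=6.8, Balanced=6.8
Best worst-case = 7.2 → Hedged.
Row averages: Bonds=7.52, Equity=7.6, Hedged=7.98, Value=7.88, Cash=7.66, Balanced=7.84
Highest average = 7.98 → Hedged.

maximin → Hedged; laplace → Hedged (agree)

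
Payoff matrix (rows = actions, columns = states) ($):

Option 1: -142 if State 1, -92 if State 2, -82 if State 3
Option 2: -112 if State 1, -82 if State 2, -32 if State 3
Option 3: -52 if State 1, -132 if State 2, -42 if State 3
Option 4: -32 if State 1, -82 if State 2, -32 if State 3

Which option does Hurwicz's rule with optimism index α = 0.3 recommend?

Option 4

Option 1: 0.3·(-82) + 0.7·(-142) = -124
Option 2: 0.3·(-32) + 0.7·(-112) = -88
Option 3: 0.3·(-42) + 0.7·(-132) = -105
Option 4: 0.3·(-32) + 0.7·(-82) = -67
Highest Hurwicz score = -67 → Option 4.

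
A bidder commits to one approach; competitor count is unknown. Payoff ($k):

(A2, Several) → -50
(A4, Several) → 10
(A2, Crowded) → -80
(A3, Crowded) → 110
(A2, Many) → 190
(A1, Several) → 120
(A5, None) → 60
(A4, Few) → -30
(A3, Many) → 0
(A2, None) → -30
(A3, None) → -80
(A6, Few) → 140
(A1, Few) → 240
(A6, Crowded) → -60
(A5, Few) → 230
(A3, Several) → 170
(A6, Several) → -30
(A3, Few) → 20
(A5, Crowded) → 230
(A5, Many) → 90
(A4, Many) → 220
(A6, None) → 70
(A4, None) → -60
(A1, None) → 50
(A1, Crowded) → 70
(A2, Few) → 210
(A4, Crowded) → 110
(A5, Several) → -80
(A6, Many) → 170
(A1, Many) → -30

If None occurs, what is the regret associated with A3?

150

Best payoff under None is 70.
Regret = 70 − (-80) = 150.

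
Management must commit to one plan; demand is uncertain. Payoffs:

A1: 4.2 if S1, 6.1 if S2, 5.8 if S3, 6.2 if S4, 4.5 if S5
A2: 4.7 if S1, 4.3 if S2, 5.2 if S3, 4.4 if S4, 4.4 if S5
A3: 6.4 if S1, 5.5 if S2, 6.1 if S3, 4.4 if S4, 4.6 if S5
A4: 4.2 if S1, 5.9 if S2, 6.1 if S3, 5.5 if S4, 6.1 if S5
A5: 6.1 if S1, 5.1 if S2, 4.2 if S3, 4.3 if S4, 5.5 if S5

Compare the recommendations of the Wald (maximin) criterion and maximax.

maximin → A3; maximax → A3 (agree)

Row minima: A1=4.2, A2=4.3, A3=4.4, A4=4.2, A5=4.2
Best worst-case = 4.4 → A3.
Row maxima: A1=6.2, A2=5.2, A3=6.4, A4=6.1, A5=6.1
Best best-case = 6.4 → A3.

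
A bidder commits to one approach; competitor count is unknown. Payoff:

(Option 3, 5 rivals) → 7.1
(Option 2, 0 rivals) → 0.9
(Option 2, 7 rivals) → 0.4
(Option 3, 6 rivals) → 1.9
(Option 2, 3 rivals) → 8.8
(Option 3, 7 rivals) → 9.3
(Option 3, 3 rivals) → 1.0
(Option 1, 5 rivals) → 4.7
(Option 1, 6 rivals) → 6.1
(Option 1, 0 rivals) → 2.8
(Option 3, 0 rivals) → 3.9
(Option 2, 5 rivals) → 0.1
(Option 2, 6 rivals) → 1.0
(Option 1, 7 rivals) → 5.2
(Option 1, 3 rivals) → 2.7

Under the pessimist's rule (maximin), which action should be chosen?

Option 1

Row minima: Option 1=2.7, Option 2=0.1, Option 3=1.0
Best worst-case = 2.7 → Option 1.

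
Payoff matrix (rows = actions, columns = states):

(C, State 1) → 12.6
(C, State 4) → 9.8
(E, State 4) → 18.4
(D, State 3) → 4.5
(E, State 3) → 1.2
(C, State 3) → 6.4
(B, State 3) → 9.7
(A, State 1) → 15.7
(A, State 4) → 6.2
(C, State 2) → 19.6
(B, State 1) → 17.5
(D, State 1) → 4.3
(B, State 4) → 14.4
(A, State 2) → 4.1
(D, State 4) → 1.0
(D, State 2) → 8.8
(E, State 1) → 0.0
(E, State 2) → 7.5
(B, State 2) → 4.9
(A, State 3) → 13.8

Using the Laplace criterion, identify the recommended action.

Row averages: A=9.95, B=11.625, C=12.1, D=4.65, E=6.775
Highest average = 12.1 → C.

C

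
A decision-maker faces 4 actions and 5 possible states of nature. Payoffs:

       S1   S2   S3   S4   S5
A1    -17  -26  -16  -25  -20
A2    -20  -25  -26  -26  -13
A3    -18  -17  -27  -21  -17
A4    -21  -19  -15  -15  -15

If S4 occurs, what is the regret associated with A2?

Best payoff under S4 is -15.
Regret = -15 − (-26) = 11.

11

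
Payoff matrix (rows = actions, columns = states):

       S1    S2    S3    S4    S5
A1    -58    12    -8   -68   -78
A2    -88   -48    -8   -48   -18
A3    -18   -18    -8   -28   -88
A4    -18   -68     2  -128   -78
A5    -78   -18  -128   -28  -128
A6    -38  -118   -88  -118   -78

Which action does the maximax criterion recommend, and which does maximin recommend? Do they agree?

Row maxima: A1=12, A2=-8, A3=-8, A4=2, A5=-18, A6=-38
Best best-case = 12 → A1.
Row minima: A1=-78, A2=-88, A3=-88, A4=-128, A5=-128, A6=-118
Best worst-case = -78 → A1.

maximax → A1; maximin → A1 (agree)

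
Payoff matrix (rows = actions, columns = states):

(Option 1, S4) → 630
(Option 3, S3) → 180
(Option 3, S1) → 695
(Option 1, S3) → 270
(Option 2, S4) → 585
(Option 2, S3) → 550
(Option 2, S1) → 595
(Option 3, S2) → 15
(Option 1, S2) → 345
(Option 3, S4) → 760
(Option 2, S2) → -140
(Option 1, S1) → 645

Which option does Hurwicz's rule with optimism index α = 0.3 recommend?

Option 1: 0.3·645 + 0.7·270 = 382.5
Option 2: 0.3·595 + 0.7·(-140) = 80.5
Option 3: 0.3·760 + 0.7·15 = 238.5
Highest Hurwicz score = 382.5 → Option 1.

Option 1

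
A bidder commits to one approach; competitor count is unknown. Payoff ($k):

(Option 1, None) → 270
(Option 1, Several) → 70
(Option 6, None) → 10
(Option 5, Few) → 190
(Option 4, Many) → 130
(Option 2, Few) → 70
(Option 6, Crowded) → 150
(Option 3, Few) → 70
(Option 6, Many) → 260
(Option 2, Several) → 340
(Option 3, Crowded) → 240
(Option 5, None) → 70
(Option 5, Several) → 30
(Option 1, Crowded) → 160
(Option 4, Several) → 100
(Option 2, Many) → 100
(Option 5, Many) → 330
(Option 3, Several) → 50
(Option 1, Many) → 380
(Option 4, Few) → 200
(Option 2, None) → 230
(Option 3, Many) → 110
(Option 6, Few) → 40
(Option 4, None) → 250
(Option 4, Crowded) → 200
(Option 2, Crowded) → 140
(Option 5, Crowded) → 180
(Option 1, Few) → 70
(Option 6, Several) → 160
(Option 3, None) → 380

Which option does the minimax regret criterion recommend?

Column bests: None=380, Few=200, Several=340, Many=380, Crowded=240.
Option 1 regrets: 110, 130, 270, 0, 80 → max 270
Option 2 regrets: 150, 130, 0, 280, 100 → max 280
Option 3 regrets: 0, 130, 290, 270, 0 → max 290
Option 4 regrets: 130, 0, 240, 250, 40 → max 250
Option 5 regrets: 310, 10, 310, 50, 60 → max 310
Option 6 regrets: 370, 160, 180, 120, 90 → max 370
Smallest max regret = 250 → Option 4.

Option 4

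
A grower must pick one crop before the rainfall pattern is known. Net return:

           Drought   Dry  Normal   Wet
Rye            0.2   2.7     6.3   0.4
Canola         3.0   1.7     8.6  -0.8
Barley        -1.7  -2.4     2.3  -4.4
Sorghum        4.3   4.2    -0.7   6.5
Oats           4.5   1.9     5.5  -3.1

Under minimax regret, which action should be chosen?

Rye

Column bests: Drought=4.5, Dry=4.2, Normal=8.6, Wet=6.5.
Rye regrets: 4.3, 1.5, 2.3, 6.1 → max 6.1
Canola regrets: 1.5, 2.5, 0.0, 7.3 → max 7.3
Barley regrets: 6.2, 6.6, 6.3, 10.9 → max 10.9
Sorghum regrets: 0.2, 0.0, 9.3, 0.0 → max 9.3
Oats regrets: 0.0, 2.3, 3.1, 9.6 → max 9.6
Smallest max regret = 6.1 → Rye.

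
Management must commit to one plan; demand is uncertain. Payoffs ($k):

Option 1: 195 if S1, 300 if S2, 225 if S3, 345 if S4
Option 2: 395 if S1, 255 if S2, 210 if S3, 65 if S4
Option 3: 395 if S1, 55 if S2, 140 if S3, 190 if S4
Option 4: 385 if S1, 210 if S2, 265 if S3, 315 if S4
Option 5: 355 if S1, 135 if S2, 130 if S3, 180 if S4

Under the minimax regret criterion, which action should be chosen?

Column bests: S1=395, S2=300, S3=265, S4=345.
Option 1 regrets: 200, 0, 40, 0 → max 200
Option 2 regrets: 0, 45, 55, 280 → max 280
Option 3 regrets: 0, 245, 125, 155 → max 245
Option 4 regrets: 10, 90, 0, 30 → max 90
Option 5 regrets: 40, 165, 135, 165 → max 165
Smallest max regret = 90 → Option 4.

Option 4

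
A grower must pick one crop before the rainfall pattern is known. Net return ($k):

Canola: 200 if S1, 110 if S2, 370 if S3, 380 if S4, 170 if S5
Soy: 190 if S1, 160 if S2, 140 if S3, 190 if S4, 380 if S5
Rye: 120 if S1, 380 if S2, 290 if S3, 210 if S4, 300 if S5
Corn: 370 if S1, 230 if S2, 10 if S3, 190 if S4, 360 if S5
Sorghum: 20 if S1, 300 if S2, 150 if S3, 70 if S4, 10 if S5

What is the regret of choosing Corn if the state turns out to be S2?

Best payoff under S2 is 380.
Regret = 380 − 230 = 150.

150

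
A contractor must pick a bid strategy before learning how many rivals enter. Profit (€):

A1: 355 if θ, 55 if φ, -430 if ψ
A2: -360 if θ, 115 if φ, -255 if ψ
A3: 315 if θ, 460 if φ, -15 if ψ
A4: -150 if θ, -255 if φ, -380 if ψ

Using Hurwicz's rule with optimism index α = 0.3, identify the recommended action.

A3

A1: 0.3·355 + 0.7·(-430) = -194.5
A2: 0.3·115 + 0.7·(-360) = -217.5
A3: 0.3·460 + 0.7·(-15) = 127.5
A4: 0.3·(-150) + 0.7·(-380) = -311
Highest Hurwicz score = 127.5 → A3.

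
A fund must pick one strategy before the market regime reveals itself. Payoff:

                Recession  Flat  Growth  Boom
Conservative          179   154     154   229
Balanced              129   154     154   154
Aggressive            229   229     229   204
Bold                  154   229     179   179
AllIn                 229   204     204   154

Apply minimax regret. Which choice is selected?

Aggressive

Column bests: Recession=229, Flat=229, Growth=229, Boom=229.
Conservative regrets: 50, 75, 75, 0 → max 75
Balanced regrets: 100, 75, 75, 75 → max 100
Aggressive regrets: 0, 0, 0, 25 → max 25
Bold regrets: 75, 0, 50, 50 → max 75
AllIn regrets: 0, 25, 25, 75 → max 75
Smallest max regret = 25 → Aggressive.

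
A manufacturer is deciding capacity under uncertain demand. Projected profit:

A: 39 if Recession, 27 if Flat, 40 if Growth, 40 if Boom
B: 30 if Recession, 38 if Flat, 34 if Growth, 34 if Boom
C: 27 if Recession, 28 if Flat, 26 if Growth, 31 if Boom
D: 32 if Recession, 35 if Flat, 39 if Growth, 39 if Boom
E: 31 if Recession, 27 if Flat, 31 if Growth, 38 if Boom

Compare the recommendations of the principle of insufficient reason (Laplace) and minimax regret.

laplace → A; minimax regret → D (disagree)

Row averages: A=36.5, B=34, C=28, D=36.25, E=31.75
Highest average = 36.5 → A.
Column bests: Recession=39, Flat=38, Growth=40, Boom=40.
A regrets: 0, 11, 0, 0 → max 11
B regrets: 9, 0, 6, 6 → max 9
C regrets: 12, 10, 14, 9 → max 14
D regrets: 7, 3, 1, 1 → max 7
E regrets: 8, 11, 9, 2 → max 11
Smallest max regret = 7 → D.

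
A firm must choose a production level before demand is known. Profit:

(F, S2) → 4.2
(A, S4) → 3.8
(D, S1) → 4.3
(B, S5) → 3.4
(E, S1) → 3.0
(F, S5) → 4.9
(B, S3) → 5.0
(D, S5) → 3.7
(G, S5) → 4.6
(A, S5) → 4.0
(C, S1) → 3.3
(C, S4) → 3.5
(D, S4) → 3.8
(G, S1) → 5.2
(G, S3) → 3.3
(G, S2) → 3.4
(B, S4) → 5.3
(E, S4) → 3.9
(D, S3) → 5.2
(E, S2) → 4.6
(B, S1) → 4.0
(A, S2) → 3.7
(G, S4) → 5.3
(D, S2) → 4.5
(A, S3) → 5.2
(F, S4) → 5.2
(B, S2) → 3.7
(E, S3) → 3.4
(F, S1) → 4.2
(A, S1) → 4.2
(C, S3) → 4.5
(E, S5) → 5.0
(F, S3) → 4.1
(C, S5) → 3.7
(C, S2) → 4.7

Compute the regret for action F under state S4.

0.1

Best payoff under S4 is 5.3.
Regret = 5.3 − 5.2 = 0.1.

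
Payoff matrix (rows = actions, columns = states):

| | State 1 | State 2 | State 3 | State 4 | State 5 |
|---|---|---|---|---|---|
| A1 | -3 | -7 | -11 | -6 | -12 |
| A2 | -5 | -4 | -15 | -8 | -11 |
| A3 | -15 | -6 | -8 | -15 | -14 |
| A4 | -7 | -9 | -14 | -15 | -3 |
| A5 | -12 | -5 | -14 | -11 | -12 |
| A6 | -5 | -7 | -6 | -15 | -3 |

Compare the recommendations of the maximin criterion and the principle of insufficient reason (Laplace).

maximin → A1; laplace → A6 (disagree)

Row minima: A1=-12, A2=-15, A3=-15, A4=-15, A5=-14, A6=-15
Best worst-case = -12 → A1.
Row averages: A1=-7.8, A2=-8.6, A3=-11.6, A4=-9.6, A5=-10.8, A6=-7.2
Highest average = -7.2 → A6.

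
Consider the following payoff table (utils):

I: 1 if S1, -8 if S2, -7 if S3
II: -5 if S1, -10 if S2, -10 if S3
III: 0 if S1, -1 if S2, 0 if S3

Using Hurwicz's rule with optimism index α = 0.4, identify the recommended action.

III

I: 0.4·1 + 0.6·(-8) = -4.4
II: 0.4·(-5) + 0.6·(-10) = -8
III: 0.4·0 + 0.6·(-1) = -0.6
Highest Hurwicz score = -0.6 → III.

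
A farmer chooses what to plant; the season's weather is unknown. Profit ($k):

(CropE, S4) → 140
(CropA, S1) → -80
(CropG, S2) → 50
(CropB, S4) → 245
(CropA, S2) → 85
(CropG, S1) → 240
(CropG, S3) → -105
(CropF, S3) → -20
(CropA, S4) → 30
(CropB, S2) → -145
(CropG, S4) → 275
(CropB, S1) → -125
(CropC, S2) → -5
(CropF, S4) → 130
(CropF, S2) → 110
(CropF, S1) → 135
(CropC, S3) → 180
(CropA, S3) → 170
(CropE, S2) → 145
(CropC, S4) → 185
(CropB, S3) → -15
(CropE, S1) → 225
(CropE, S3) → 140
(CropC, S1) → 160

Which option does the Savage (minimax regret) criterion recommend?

Column bests: S1=240, S2=145, S3=180, S4=275.
CropC regrets: 80, 150, 0, 90 → max 150
CropE regrets: 15, 0, 40, 135 → max 135
CropA regrets: 320, 60, 10, 245 → max 320
CropF regrets: 105, 35, 200, 145 → max 200
CropG regrets: 0, 95, 285, 0 → max 285
CropB regrets: 365, 290, 195, 30 → max 365
Smallest max regret = 135 → CropE.

CropE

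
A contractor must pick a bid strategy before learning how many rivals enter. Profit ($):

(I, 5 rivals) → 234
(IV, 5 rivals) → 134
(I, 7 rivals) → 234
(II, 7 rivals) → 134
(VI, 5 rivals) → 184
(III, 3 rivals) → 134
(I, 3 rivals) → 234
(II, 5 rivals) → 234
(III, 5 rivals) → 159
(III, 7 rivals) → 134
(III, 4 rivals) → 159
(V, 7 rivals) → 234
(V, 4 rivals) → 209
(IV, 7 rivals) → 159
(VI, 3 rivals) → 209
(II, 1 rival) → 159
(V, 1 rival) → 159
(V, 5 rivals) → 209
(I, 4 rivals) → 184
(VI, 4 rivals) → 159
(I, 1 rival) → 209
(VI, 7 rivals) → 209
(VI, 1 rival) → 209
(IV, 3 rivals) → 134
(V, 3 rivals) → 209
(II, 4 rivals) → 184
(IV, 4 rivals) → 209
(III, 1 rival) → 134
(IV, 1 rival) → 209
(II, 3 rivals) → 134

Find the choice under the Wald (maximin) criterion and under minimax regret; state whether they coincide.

maximin → I; minimax regret → I (agree)

Row minima: I=184, II=134, III=134, IV=134, V=159, VI=159
Best worst-case = 184 → I.
Column bests: 1 rival=209, 3 rivals=234, 4 rivals=209, 5 rivals=234, 7 rivals=234.
I regrets: 0, 0, 25, 0, 0 → max 25
II regrets: 50, 100, 25, 0, 100 → max 100
III regrets: 75, 100, 50, 75, 100 → max 100
IV regrets: 0, 100, 0, 100, 75 → max 100
V regrets: 50, 25, 0, 25, 0 → max 50
VI regrets: 0, 25, 50, 50, 25 → max 50
Smallest max regret = 25 → I.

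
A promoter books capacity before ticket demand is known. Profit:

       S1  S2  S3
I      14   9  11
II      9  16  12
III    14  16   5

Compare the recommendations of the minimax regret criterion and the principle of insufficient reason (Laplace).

Column bests: S1=14, S2=16, S3=12.
I regrets: 0, 7, 1 → max 7
II regrets: 5, 0, 0 → max 5
III regrets: 0, 0, 7 → max 7
Smallest max regret = 5 → II.
Row averages: I=34/3, II=37/3, III=35/3
Highest average = 37/3 → II.

minimax regret → II; laplace → II (agree)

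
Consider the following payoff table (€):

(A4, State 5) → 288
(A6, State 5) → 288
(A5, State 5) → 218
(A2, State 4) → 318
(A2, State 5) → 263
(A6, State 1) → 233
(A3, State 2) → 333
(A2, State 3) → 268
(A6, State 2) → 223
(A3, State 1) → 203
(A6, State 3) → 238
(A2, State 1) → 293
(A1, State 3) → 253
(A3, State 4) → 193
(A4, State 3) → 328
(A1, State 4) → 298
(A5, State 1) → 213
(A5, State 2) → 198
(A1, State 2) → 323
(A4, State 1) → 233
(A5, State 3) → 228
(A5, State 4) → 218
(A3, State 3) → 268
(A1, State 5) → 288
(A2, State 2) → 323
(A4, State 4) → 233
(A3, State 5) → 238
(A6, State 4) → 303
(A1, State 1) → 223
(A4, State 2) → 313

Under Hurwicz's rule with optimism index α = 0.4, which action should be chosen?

A2

A1: 0.4·323 + 0.6·223 = 263
A2: 0.4·323 + 0.6·263 = 287
A3: 0.4·333 + 0.6·193 = 249
A4: 0.4·328 + 0.6·233 = 271
A5: 0.4·228 + 0.6·198 = 210
A6: 0.4·303 + 0.6·223 = 255
Highest Hurwicz score = 287 → A2.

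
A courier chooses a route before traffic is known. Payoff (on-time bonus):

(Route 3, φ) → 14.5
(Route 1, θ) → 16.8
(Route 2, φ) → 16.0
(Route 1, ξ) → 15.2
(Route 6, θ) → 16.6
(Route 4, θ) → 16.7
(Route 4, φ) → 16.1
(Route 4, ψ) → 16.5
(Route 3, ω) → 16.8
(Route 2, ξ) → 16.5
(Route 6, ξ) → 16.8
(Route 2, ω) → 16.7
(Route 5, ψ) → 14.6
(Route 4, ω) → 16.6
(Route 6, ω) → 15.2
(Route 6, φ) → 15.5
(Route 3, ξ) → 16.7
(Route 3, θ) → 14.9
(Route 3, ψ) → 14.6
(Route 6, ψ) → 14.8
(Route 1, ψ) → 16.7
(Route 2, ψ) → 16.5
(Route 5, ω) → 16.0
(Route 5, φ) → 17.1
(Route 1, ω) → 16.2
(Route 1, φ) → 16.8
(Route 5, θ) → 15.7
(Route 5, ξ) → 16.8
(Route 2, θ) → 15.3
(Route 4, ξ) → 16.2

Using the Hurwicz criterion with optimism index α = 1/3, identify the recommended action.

Route 1: 1/3·16.8 + 2/3·15.2 = 236/15
Route 2: 1/3·16.7 + 2/3·15.3 = 473/30
Route 3: 1/3·16.8 + 2/3·14.5 = 229/15
Route 4: 1/3·16.7 + 2/3·16.1 = 16.3
Route 5: 1/3·17.1 + 2/3·14.6 = 463/30
Route 6: 1/3·16.8 + 2/3·14.8 = 232/15
Highest Hurwicz score = 16.3 → Route 4.

Route 4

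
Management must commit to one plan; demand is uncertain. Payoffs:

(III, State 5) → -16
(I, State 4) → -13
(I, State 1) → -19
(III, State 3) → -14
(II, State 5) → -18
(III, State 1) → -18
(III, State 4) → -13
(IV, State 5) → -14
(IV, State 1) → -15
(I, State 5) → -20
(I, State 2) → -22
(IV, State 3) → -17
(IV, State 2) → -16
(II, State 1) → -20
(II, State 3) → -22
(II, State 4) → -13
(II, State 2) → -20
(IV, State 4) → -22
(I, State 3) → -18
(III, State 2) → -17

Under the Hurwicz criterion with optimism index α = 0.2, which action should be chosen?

III

I: 0.2·(-13) + 0.8·(-22) = -20.2
II: 0.2·(-13) + 0.8·(-22) = -20.2
III: 0.2·(-13) + 0.8·(-18) = -17
IV: 0.2·(-14) + 0.8·(-22) = -20.4
Highest Hurwicz score = -17 → III.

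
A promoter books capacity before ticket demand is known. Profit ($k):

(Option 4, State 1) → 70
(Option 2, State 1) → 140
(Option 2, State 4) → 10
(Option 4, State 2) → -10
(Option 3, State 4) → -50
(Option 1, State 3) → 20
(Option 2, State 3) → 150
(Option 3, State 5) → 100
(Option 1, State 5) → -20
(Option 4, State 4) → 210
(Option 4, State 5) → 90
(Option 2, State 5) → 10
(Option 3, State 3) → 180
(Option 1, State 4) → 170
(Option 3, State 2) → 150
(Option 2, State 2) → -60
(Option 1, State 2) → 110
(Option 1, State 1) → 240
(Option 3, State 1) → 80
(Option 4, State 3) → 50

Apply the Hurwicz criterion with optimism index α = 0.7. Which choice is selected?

Option 1

Option 1: 0.7·240 + 0.3·(-20) = 162
Option 2: 0.7·150 + 0.3·(-60) = 87
Option 3: 0.7·180 + 0.3·(-50) = 111
Option 4: 0.7·210 + 0.3·(-10) = 144
Highest Hurwicz score = 162 → Option 1.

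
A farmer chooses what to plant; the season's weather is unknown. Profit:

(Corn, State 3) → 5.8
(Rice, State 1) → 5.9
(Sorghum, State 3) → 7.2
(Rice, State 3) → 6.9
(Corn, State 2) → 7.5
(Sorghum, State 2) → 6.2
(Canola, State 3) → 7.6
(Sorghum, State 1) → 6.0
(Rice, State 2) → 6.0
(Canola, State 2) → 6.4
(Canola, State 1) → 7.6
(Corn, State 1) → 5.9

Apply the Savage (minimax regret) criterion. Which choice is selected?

Canola

Column bests: State 1=7.6, State 2=7.5, State 3=7.6.
Rice regrets: 1.7, 1.5, 0.7 → max 1.7
Corn regrets: 1.7, 0.0, 1.8 → max 1.8
Sorghum regrets: 1.6, 1.3, 0.4 → max 1.6
Canola regrets: 0.0, 1.1, 0.0 → max 1.1
Smallest max regret = 1.1 → Canola.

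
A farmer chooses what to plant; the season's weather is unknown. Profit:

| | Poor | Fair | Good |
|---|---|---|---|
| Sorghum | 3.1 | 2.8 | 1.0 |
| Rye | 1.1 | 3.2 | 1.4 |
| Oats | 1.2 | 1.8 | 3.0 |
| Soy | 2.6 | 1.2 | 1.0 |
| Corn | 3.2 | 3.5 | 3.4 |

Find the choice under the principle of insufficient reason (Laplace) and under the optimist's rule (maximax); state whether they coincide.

Row averages: Sorghum=2.3, Rye=1.9, Oats=2, Soy=1.6, Corn=101/30
Highest average = 101/30 → Corn.
Row maxima: Sorghum=3.1, Rye=3.2, Oats=3.0, Soy=2.6, Corn=3.5
Best best-case = 3.5 → Corn.

laplace → Corn; maximax → Corn (agree)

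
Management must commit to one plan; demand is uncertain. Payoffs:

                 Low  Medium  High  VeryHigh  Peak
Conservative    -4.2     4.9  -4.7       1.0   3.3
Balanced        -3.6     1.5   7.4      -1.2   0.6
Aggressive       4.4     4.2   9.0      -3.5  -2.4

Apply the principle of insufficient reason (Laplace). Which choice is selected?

Row averages: Conservative=0.06, Balanced=0.94, Aggressive=2.34
Highest average = 2.34 → Aggressive.

Aggressive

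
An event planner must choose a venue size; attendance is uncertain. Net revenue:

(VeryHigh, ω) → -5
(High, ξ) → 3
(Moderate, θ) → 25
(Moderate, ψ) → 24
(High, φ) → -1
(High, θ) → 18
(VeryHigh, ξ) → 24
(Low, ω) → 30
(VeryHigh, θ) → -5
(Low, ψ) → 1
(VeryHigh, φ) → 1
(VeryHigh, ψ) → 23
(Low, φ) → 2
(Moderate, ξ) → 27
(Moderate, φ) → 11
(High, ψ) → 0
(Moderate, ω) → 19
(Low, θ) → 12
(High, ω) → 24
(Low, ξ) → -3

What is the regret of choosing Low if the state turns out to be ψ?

Best payoff under ψ is 24.
Regret = 24 − 1 = 23.

23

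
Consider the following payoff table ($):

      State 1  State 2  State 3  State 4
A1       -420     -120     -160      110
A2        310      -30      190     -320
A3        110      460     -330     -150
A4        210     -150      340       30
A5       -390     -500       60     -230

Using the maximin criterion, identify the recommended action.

Row minima: A1=-420, A2=-320, A3=-330, A4=-150, A5=-500
Best worst-case = -150 → A4.

A4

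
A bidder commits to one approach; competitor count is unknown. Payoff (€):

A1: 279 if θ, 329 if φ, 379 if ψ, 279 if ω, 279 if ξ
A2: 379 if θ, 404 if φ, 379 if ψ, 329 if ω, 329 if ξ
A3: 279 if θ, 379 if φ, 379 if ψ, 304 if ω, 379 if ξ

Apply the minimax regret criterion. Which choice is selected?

Column bests: θ=379, φ=404, ψ=379, ω=329, ξ=379.
A1 regrets: 100, 75, 0, 50, 100 → max 100
A2 regrets: 0, 0, 0, 0, 50 → max 50
A3 regrets: 100, 25, 0, 25, 0 → max 100
Smallest max regret = 50 → A2.

A2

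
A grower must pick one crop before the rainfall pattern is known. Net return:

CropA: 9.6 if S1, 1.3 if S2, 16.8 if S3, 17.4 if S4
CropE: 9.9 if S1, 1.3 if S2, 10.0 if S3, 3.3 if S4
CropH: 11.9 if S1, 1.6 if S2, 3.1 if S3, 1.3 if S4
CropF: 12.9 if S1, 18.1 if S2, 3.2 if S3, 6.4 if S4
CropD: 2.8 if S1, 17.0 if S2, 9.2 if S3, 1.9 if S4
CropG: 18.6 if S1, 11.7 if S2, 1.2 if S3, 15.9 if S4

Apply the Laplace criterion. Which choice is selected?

CropG

Row averages: CropA=11.275, CropE=6.125, CropH=4.475, CropF=10.15, CropD=7.725, CropG=11.85
Highest average = 11.85 → CropG.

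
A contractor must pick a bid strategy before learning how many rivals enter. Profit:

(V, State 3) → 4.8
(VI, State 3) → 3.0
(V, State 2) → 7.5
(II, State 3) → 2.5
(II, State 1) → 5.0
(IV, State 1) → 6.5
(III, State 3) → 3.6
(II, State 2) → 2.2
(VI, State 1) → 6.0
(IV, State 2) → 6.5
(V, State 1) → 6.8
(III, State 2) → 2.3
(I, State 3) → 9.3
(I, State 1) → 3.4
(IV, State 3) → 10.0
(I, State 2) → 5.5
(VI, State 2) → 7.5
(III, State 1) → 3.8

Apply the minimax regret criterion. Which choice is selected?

IV

Column bests: State 1=6.8, State 2=7.5, State 3=10.0.
I regrets: 3.4, 2.0, 0.7 → max 3.4
II regrets: 1.8, 5.3, 7.5 → max 7.5
III regrets: 3.0, 5.2, 6.4 → max 6.4
IV regrets: 0.3, 1.0, 0.0 → max 1.0
V regrets: 0.0, 0.0, 5.2 → max 5.2
VI regrets: 0.8, 0.0, 7.0 → max 7.0
Smallest max regret = 1.0 → IV.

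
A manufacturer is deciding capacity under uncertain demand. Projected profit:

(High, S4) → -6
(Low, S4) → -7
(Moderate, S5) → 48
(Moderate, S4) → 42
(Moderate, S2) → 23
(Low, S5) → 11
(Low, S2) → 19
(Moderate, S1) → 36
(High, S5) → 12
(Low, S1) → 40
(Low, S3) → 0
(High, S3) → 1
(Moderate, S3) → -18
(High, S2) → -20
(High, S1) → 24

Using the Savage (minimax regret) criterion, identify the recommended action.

Column bests: S1=40, S2=23, S3=1, S4=42, S5=48.
Low regrets: 0, 4, 1, 49, 37 → max 49
Moderate regrets: 4, 0, 19, 0, 0 → max 19
High regrets: 16, 43, 0, 48, 36 → max 48
Smallest max regret = 19 → Moderate.

Moderate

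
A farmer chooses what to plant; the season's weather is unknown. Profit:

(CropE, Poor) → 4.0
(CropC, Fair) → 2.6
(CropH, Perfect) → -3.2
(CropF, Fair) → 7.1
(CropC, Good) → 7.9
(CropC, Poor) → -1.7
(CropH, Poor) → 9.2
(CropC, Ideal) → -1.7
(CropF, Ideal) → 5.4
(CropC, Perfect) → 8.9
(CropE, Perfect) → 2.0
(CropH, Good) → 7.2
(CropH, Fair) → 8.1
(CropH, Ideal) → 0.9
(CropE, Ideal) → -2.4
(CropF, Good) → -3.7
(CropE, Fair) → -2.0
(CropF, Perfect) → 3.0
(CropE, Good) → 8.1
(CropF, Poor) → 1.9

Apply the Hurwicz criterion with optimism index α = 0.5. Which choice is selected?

CropE: 0.5·8.1 + 0.5·(-2.4) = 2.85
CropH: 0.5·9.2 + 0.5·(-3.2) = 3
CropC: 0.5·8.9 + 0.5·(-1.7) = 3.6
CropF: 0.5·7.1 + 0.5·(-3.7) = 1.7
Highest Hurwicz score = 3.6 → CropC.

CropC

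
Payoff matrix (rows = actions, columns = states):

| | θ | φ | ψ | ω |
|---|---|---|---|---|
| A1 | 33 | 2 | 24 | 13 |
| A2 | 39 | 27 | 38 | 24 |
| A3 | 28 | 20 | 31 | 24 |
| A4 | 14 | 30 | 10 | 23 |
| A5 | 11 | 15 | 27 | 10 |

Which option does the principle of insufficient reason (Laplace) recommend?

A2

Row averages: A1=18, A2=32, A3=25.75, A4=19.25, A5=15.75
Highest average = 32 → A2.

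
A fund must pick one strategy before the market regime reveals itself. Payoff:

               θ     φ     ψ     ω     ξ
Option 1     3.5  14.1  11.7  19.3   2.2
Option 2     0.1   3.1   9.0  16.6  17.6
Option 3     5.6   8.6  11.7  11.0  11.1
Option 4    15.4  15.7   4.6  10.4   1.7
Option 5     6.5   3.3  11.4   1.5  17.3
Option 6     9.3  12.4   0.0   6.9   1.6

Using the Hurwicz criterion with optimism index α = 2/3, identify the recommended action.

Option 1

Option 1: 2/3·19.3 + 1/3·2.2 = 13.6
Option 2: 2/3·17.6 + 1/3·0.1 = 353/30
Option 3: 2/3·11.7 + 1/3·5.6 = 29/3
Option 4: 2/3·15.7 + 1/3·1.7 = 331/30
Option 5: 2/3·17.3 + 1/3·1.5 = 361/30
Option 6: 2/3·12.4 + 1/3·0.0 = 124/15
Highest Hurwicz score = 13.6 → Option 1.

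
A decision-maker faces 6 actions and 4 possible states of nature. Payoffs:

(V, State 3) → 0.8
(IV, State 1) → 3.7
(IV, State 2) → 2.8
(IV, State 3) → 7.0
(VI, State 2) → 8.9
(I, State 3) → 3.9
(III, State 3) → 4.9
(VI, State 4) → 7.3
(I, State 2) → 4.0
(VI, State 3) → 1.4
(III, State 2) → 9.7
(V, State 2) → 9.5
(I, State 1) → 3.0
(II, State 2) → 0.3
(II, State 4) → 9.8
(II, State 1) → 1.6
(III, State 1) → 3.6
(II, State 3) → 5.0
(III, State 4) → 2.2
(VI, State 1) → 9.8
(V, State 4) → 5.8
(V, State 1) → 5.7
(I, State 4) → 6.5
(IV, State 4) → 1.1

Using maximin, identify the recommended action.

Row minima: I=3.0, II=0.3, III=2.2, IV=1.1, V=0.8, VI=1.4
Best worst-case = 3.0 → I.

I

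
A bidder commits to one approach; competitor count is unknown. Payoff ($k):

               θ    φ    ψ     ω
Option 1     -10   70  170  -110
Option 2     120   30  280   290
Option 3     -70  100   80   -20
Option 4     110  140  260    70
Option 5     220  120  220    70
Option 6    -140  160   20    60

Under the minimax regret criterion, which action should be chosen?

Column bests: θ=220, φ=160, ψ=280, ω=290.
Option 1 regrets: 230, 90, 110, 400 → max 400
Option 2 regrets: 100, 130, 0, 0 → max 130
Option 3 regrets: 290, 60, 200, 310 → max 310
Option 4 regrets: 110, 20, 20, 220 → max 220
Option 5 regrets: 0, 40, 60, 220 → max 220
Option 6 regrets: 360, 0, 260, 230 → max 360
Smallest max regret = 130 → Option 2.

Option 2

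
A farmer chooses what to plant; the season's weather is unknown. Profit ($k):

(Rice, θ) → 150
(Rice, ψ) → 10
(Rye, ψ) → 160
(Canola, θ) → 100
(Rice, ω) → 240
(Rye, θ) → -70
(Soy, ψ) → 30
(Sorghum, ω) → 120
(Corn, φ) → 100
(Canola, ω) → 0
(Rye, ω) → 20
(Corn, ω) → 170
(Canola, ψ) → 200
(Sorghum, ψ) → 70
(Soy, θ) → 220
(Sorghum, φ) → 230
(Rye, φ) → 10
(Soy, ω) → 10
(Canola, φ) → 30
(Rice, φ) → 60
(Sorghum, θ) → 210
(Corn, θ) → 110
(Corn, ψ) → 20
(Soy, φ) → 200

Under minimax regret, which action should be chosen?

Column bests: θ=220, φ=230, ψ=200, ω=240.
Rye regrets: 290, 220, 40, 220 → max 290
Canola regrets: 120, 200, 0, 240 → max 240
Sorghum regrets: 10, 0, 130, 120 → max 130
Corn regrets: 110, 130, 180, 70 → max 180
Soy regrets: 0, 30, 170, 230 → max 230
Rice regrets: 70, 170, 190, 0 → max 190
Smallest max regret = 130 → Sorghum.

Sorghum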